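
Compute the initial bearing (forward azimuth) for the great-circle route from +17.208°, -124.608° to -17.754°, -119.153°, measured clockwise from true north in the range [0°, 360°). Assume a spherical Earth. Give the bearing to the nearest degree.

Δλ = -119.153 − -124.608 = 5.455°.
θ = atan2( sin Δλ · cos φ₂ , cos φ₁ · sin φ₂ − sin φ₁ · cos φ₂ · cos Δλ )
  = atan2(0.09054, -0.57176) = 171.002° → normalised to [0°, 360°): 171.002°.

171°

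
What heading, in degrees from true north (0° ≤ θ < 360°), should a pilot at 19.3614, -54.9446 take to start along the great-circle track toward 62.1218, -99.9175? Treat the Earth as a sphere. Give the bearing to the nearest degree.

335°

Δλ = -99.9175 − -54.9446 = -44.9729°.
θ = atan2( sin Δλ · cos φ₂ , cos φ₁ · sin φ₂ − sin φ₁ · cos φ₂ · cos Δλ )
  = atan2(-0.33048, 0.72429) = -24.527° → normalised to [0°, 360°): 335.473°.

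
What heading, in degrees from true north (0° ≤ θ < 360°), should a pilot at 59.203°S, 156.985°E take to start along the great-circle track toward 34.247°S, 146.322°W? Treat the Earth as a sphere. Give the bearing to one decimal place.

81.6°

Δλ = -146.322 − 156.985 = -303.307°; wrapped into (−180°, 180°]: 56.693°.
θ = atan2( sin Δλ · cos φ₂ , cos φ₁ · sin φ₂ − sin φ₁ · cos φ₂ · cos Δλ )
  = atan2(0.69084, 0.10178) = 81.619° → normalised to [0°, 360°): 81.619°.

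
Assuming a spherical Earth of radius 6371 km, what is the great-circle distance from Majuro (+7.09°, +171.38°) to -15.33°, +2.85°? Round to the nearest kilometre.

Δλ = 2.85 − 171.38 = -168.53°.
Δφ = -15.33 − 7.09 = -22.42°.
a = sin²(Δφ/2) + cos φ₁ · cos φ₂ · sin²(Δλ/2) = 0.985282.
c = 2·atan2(√a, √(1−a)) = 2.89835 rad → d = 6371·c ≈ 18465.42 km.

18465 km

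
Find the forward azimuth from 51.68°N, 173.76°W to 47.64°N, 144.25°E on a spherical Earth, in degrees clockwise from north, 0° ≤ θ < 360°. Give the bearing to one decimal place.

278.2°

Δλ = 144.25 − -173.76 = 318.01°; wrapped into (−180°, 180°]: -41.99°.
θ = atan2( sin Δλ · cos φ₂ , cos φ₁ · sin φ₂ − sin φ₁ · cos φ₂ · cos Δλ )
  = atan2(-0.45076, 0.06527) = -81.761° → normalised to [0°, 360°): 278.239°.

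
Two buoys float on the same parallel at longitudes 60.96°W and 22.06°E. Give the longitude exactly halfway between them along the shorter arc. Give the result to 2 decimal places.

Signed shortest Δλ from -60.96° to +22.06° is +83.02°.
Midpoint longitude = -60.96° + (+83.02°)/2 = -60.96° + 41.51° = -19.45°.

19.45°W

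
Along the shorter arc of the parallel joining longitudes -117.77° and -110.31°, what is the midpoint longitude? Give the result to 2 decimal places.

-114.04°

Signed shortest Δλ from -117.77° to -110.31° is +7.46°.
Midpoint longitude = -117.77° + (+7.46°)/2 = -117.77° + 3.73° = -114.04°.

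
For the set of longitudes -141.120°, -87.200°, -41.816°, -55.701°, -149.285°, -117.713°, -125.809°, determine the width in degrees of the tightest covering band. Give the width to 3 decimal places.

107.469°

Sort the longitudes: -149.285°, -141.120°, -125.809°, -117.713°, -87.200°, -55.701°, -41.816°.
Eastward gaps between consecutive values (wrapping around): 8.165°, 15.311°, 8.096°, 30.513°, 31.499°, 13.885°, 252.531°.
Largest gap = 252.531° ⇒ minimal covering band is its complement: 360° − 252.531° = 107.469°.
Band runs from -149.285° eastward to -41.816°.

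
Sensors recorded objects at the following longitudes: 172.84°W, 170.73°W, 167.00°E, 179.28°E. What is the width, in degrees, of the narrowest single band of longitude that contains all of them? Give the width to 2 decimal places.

22.27°

Sort the longitudes: -172.84°, -170.73°, +167.00°, +179.28°.
Eastward gaps between consecutive values (wrapping around): 2.11°, 337.73°, 12.28°, 7.88°.
Largest gap = 337.73° ⇒ minimal covering band is its complement: 360° − 337.73° = 22.27°.
Band runs from +167.00° eastward to -170.73°, crossing the antimeridian.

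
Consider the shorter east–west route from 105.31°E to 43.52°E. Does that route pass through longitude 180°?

Signed shortest Δλ = ((43.52 − 105.31 + 180) mod 360) − 180 = -61.79°.
Going west by 61.79° from +105.31° reaches +43.52° without touching 180°.

No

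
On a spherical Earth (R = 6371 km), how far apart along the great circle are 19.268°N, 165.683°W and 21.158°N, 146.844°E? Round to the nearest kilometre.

Δλ = 146.844 − -165.683 = 312.527°; wrapped into (−180°, 180°]: -47.473°.
Δφ = 21.158 − 19.268 = 1.890°.
a = sin²(Δφ/2) + cos φ₁ · cos φ₂ · sin²(Δλ/2) = 0.142916.
c = 2·atan2(√a, √(1−a)) = 0.77536 rad → d = 6371·c ≈ 4939.83 km.

4940 km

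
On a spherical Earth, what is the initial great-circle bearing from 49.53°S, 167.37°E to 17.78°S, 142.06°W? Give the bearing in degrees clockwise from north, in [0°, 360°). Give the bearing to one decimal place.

Δλ = -142.06 − 167.37 = -309.43°; wrapped into (−180°, 180°]: 50.57°.
θ = atan2( sin Δλ · cos φ₂ , cos φ₁ · sin φ₂ − sin φ₁ · cos φ₂ · cos Δλ )
  = atan2(0.73551, 0.26190) = 70.400° → normalised to [0°, 360°): 70.400°.

70.4°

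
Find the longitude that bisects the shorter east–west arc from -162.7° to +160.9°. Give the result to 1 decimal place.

Signed shortest Δλ from -162.7° to +160.9° is -36.4°.
Midpoint longitude = -162.7° + (-36.4°)/2 = -162.7° − 18.2° = -180.9°.
Normalise into (−180°, 180°]: +179.1°.
(The naïve average (-162.7 + +160.9)/2 = -0.9° is on the wrong side of the globe.)

+179.1°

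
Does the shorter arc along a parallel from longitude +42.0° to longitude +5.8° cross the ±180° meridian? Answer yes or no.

No

Signed shortest Δλ = ((5.8 − 42.0 + 180) mod 360) − 180 = -36.2°.
Going west by 36.2° from +42.0° reaches +5.8° without touching 180°.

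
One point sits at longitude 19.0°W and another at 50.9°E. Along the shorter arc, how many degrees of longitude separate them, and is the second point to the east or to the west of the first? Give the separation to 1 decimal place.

Raw difference: 50.9 − -19.0 = 69.9°.
Normalise into (−180°, 180°]: 69.9° stays 69.9°.
Positive ⇒ the second point lies to the east; separation 69.9°.

69.9° east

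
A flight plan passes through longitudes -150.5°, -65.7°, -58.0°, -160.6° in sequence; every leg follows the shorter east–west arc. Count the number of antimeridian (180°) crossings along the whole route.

0

Leg 1: -150.5° → -65.7°, shortest Δλ = 84.8° (east) — does not cross 180°.
Leg 2: -65.7° → -58.0°, shortest Δλ = 7.7° (east) — does not cross 180°.
Leg 3: -58.0° → -160.6°, shortest Δλ = -102.6° (west) — does not cross 180°.
Total crossings: 0.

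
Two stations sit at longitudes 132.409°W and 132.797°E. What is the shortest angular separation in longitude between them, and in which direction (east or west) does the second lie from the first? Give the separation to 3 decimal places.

Raw difference: 132.797 − -132.409 = 265.206°.
Normalise into (−180°, 180°]: 265.206° − 360° = -94.794°.
Negative ⇒ the second point lies to the west; separation 94.794°.

94.794° west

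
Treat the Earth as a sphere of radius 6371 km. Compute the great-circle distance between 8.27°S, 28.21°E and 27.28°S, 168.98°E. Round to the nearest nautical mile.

Δλ = 168.98 − 28.21 = 140.77°.
Δφ = -27.28 − -8.27 = -19.01°.
a = sin²(Δφ/2) + cos φ₁ · cos φ₂ · sin²(Δλ/2) = 0.807687.
c = 2·atan2(√a, √(1−a)) = 2.23366 rad → d = 6371·c ≈ 14230.62 km ≈ 7683.92 nmi.

7684 nmi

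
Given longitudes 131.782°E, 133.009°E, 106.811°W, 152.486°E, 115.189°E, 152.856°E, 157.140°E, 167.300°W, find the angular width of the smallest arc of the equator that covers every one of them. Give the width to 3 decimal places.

Sort the longitudes: -167.300°, -106.811°, +115.189°, +131.782°, +133.009°, +152.486°, +152.856°, +157.140°.
Eastward gaps between consecutive values (wrapping around): 60.489°, 222.000°, 16.593°, 1.227°, 19.477°, 0.370°, 4.284°, 35.560°.
Largest gap = 222.000° ⇒ minimal covering band is its complement: 360° − 222.000° = 138.000°.
Band runs from +115.189° eastward to -106.811°, crossing the antimeridian.

138.000°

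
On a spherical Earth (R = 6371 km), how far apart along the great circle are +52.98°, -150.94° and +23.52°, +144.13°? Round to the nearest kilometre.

6278 km

Δλ = 144.13 − -150.94 = 295.07°; wrapped into (−180°, 180°]: -64.93°.
Δφ = 23.52 − 52.98 = -29.46°.
a = sin²(Δφ/2) + cos φ₁ · cos φ₂ · sin²(Δλ/2) = 0.223723.
c = 2·atan2(√a, √(1−a)) = 0.98537 rad → d = 6371·c ≈ 6277.80 km.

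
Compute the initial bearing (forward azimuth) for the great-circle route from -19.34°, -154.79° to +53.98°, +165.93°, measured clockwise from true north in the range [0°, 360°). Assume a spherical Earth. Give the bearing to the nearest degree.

338°

Δλ = 165.93 − -154.79 = 320.72°; wrapped into (−180°, 180°]: -39.28°.
θ = atan2( sin Δλ · cos φ₂ , cos φ₁ · sin φ₂ − sin φ₁ · cos φ₂ · cos Δλ )
  = atan2(-0.37231, 0.91392) = -22.165° → normalised to [0°, 360°): 337.835°.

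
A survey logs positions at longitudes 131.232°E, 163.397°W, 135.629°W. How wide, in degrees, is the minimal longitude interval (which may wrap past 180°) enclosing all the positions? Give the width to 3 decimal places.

Sort the longitudes: -163.397°, -135.629°, +131.232°.
Eastward gaps between consecutive values (wrapping around): 27.768°, 266.861°, 65.371°.
Largest gap = 266.861° ⇒ minimal covering band is its complement: 360° − 266.861° = 93.139°.
Band runs from +131.232° eastward to -135.629°, crossing the antimeridian.

93.139°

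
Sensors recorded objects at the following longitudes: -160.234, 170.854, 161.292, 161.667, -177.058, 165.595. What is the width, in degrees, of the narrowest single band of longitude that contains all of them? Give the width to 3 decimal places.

Sort the longitudes: -177.058°, -160.234°, +161.292°, +161.667°, +165.595°, +170.854°.
Eastward gaps between consecutive values (wrapping around): 16.824°, 321.526°, 0.375°, 3.928°, 5.259°, 12.088°.
Largest gap = 321.526° ⇒ minimal covering band is its complement: 360° − 321.526° = 38.474°.
Band runs from +161.292° eastward to -160.234°, crossing the antimeridian.

38.474°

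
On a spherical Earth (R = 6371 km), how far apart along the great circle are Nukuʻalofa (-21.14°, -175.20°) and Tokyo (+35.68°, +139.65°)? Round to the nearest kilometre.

7906 km

Δλ = 139.65 − -175.20 = 314.85°; wrapped into (−180°, 180°]: -45.15°.
Δφ = 35.68 − -21.14 = 56.82°.
a = sin²(Δφ/2) + cos φ₁ · cos φ₂ · sin²(Δλ/2) = 0.338018.
c = 2·atan2(√a, √(1−a)) = 1.24088 rad → d = 6371·c ≈ 7905.64 km.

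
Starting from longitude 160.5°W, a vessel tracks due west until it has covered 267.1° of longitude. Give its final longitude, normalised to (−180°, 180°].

67.6°W

Start at -160.5°; shift −267.1° → -427.6°.
-427.6° lies outside (−180°, 180°]; add 360° → -67.6°.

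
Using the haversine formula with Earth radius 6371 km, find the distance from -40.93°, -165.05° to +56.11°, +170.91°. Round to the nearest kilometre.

Δλ = 170.91 − -165.05 = 335.96°; wrapped into (−180°, 180°]: -24.04°.
Δφ = 56.11 − -40.93 = 97.04°.
a = sin²(Δφ/2) + cos φ₁ · cos φ₂ · sin²(Δλ/2) = 0.579551.
c = 2·atan2(√a, √(1−a)) = 1.73058 rad → d = 6371·c ≈ 11025.51 km.

11026 km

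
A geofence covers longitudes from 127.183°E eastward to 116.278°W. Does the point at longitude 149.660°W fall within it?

Yes

Band width going east from +127.183° to -116.278°: ((-116.278 − 127.183) mod 360) = 116.539°.
Offset of -149.660° east of the west edge: ((-149.660 − 127.183) mod 360) = 83.157°.
83.157° ≤ 116.539° ⇒ inside.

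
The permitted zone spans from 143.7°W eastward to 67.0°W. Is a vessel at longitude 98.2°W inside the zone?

Yes

Band width going east from -143.7° to -67.0°: ((-67.0 − -143.7) mod 360) = 76.7°.
Offset of -98.2° east of the west edge: ((-98.2 − -143.7) mod 360) = 45.5°.
45.5° ≤ 76.7° ⇒ inside.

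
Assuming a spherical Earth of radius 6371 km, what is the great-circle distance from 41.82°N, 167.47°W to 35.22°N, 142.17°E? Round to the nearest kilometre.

4379 km

Δλ = 142.17 − -167.47 = 309.64°; wrapped into (−180°, 180°]: -50.36°.
Δφ = 35.22 − 41.82 = -6.60°.
a = sin²(Δφ/2) + cos φ₁ · cos φ₂ · sin²(Δλ/2) = 0.113522.
c = 2·atan2(√a, √(1−a)) = 0.68731 rad → d = 6371·c ≈ 4378.85 km.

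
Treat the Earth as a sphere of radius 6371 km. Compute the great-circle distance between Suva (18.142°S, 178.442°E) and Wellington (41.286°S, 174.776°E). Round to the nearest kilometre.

2597 km

Δλ = 174.776 − 178.442 = -3.666°.
Δφ = -41.286 − -18.142 = -23.144°.
a = sin²(Δφ/2) + cos φ₁ · cos φ₂ · sin²(Δλ/2) = 0.040971.
c = 2·atan2(√a, √(1−a)) = 0.40764 rad → d = 6371·c ≈ 2597.08 km.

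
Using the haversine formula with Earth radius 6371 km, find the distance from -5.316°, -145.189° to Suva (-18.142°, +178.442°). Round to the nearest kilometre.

Δλ = 178.442 − -145.189 = 323.631°; wrapped into (−180°, 180°]: -36.369°.
Δφ = -18.142 − -5.316 = -12.826°.
a = sin²(Δφ/2) + cos φ₁ · cos φ₂ · sin²(Δλ/2) = 0.104629.
c = 2·atan2(√a, √(1−a)) = 0.65877 rad → d = 6371·c ≈ 4197.05 km.

4197 km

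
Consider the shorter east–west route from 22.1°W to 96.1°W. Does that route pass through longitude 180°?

No

Signed shortest Δλ = ((-96.1 − -22.1 + 180) mod 360) − 180 = -74.0°.
Going west by 74.0° from -22.1° reaches -96.1° without touching 180°.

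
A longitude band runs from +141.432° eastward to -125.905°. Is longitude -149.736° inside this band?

Band width going east from +141.432° to -125.905°: ((-125.905 − 141.432) mod 360) = 92.663°.
Offset of -149.736° east of the west edge: ((-149.736 − 141.432) mod 360) = 68.832°.
68.832° ≤ 92.663° ⇒ inside.

Yes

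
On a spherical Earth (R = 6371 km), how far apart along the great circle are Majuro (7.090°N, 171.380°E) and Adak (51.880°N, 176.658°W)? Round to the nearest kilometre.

5100 km

Δλ = -176.658 − 171.380 = -348.038°; wrapped into (−180°, 180°]: 11.962°.
Δφ = 51.880 − 7.090 = 44.790°.
a = sin²(Δφ/2) + cos φ₁ · cos φ₂ · sin²(Δλ/2) = 0.151804.
c = 2·atan2(√a, √(1−a)) = 0.80044 rad → d = 6371·c ≈ 5099.60 km.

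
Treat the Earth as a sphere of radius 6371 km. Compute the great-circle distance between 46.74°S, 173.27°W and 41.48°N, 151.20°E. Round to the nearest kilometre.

Δλ = 151.20 − -173.27 = 324.47°; wrapped into (−180°, 180°]: -35.53°.
Δφ = 41.48 − -46.74 = 88.22°.
a = sin²(Δφ/2) + cos φ₁ · cos φ₂ · sin²(Δλ/2) = 0.532266.
c = 2·atan2(√a, √(1−a)) = 1.63537 rad → d = 6371·c ≈ 10418.96 km.

10419 km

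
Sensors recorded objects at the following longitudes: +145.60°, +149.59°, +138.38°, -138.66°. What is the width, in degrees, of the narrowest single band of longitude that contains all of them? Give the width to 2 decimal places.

Sort the longitudes: -138.66°, +138.38°, +145.60°, +149.59°.
Eastward gaps between consecutive values (wrapping around): 277.04°, 7.22°, 3.99°, 71.75°.
Largest gap = 277.04° ⇒ minimal covering band is its complement: 360° − 277.04° = 82.96°.
Band runs from +138.38° eastward to -138.66°, crossing the antimeridian.

82.96°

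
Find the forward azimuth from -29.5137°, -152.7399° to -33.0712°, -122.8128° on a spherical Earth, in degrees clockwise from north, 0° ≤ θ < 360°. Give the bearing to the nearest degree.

Δλ = -122.8128 − -152.7399 = 29.9271°.
θ = atan2( sin Δλ · cos φ₂ , cos φ₁ · sin φ₂ − sin φ₁ · cos φ₂ · cos Δλ )
  = atan2(0.41807, -0.11710) = 105.647° → normalised to [0°, 360°): 105.647°.

106°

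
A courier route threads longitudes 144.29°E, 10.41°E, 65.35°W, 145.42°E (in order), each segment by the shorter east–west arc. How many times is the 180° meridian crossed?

1

Leg 1: +144.29° → +10.41°, shortest Δλ = -133.88° (west) — does not cross 180°.
Leg 2: +10.41° → -65.35°, shortest Δλ = -75.76° (west) — does not cross 180°.
Leg 3: -65.35° → +145.42°, shortest Δλ = -149.23° (west) — crosses 180°.
Total crossings: 1.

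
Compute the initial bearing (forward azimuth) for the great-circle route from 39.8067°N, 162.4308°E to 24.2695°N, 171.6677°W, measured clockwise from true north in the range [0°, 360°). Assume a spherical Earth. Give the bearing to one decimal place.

Δλ = -171.6677 − 162.4308 = -334.0985°; wrapped into (−180°, 180°]: 25.9015°.
θ = atan2( sin Δλ · cos φ₂ , cos φ₁ · sin φ₂ − sin φ₁ · cos φ₂ · cos Δλ )
  = atan2(0.39822, -0.20924) = 117.719° → normalised to [0°, 360°): 117.719°.

117.7°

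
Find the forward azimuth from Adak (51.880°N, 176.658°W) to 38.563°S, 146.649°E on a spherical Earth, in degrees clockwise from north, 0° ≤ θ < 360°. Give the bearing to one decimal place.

Δλ = 146.649 − -176.658 = 323.307°; wrapped into (−180°, 180°]: -36.693°.
θ = atan2( sin Δλ · cos φ₂ , cos φ₁ · sin φ₂ − sin φ₁ · cos φ₂ · cos Δλ )
  = atan2(-0.46722, -0.87808) = -151.983° → normalised to [0°, 360°): 208.017°.

208.0°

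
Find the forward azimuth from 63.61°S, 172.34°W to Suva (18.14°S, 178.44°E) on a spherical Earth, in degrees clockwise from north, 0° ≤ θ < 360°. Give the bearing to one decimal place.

347.8°

Δλ = 178.44 − -172.34 = 350.78°; wrapped into (−180°, 180°]: -9.22°.
θ = atan2( sin Δλ · cos φ₂ , cos φ₁ · sin φ₂ − sin φ₁ · cos φ₂ · cos Δλ )
  = atan2(-0.15226, 0.70189) = -12.240° → normalised to [0°, 360°): 347.760°.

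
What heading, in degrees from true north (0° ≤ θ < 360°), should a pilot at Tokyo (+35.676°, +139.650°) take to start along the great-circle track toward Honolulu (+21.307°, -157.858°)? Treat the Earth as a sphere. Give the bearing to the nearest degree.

87°

Δλ = -157.858 − 139.650 = -297.508°; wrapped into (−180°, 180°]: 62.492°.
θ = atan2( sin Δλ · cos φ₂ , cos φ₁ · sin φ₂ − sin φ₁ · cos φ₂ · cos Δλ )
  = atan2(0.82632, 0.04422) = 86.937° → normalised to [0°, 360°): 86.937°.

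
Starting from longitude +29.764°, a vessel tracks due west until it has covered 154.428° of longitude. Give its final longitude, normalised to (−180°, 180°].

-124.664°

Start at +29.764°; shift −154.428° → -124.664°.
-124.664° already lies in (−180°, 180°].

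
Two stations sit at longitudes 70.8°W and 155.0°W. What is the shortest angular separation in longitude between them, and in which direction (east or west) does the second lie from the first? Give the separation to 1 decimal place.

Raw difference: -155.0 − -70.8 = -84.2°.
Normalise into (−180°, 180°]: -84.2° stays -84.2°.
Negative ⇒ the second point lies to the west; separation 84.2°.

84.2° west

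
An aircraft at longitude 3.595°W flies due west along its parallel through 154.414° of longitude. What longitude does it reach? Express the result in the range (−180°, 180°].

158.009°W

Start at -3.595°; shift −154.414° → -158.009°.
-158.009° already lies in (−180°, 180°].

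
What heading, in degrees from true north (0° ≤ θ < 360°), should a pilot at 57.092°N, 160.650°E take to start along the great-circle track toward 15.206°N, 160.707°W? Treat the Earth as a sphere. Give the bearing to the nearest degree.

Δλ = -160.707 − 160.650 = -321.357°; wrapped into (−180°, 180°]: 38.643°.
θ = atan2( sin Δλ · cos φ₂ , cos φ₁ · sin φ₂ − sin φ₁ · cos φ₂ · cos Δλ )
  = atan2(0.60260, -0.49027) = 129.131° → normalised to [0°, 360°): 129.131°.

129°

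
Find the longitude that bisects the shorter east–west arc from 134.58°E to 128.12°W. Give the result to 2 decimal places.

Signed shortest Δλ from +134.58° to -128.12° is +97.30°.
Midpoint longitude = +134.58° + (+97.30°)/2 = +134.58° + 48.65° = +183.23°.
Normalise into (−180°, 180°]: -176.77°.
(The naïve average (+134.58 + -128.12)/2 = 3.23° is on the wrong side of the globe.)

176.77°W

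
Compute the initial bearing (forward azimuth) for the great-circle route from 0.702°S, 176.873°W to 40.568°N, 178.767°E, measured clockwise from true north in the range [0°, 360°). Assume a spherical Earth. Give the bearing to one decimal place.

355.0°

Δλ = 178.767 − -176.873 = 355.640°; wrapped into (−180°, 180°]: -4.360°.
θ = atan2( sin Δλ · cos φ₂ , cos φ₁ · sin φ₂ − sin φ₁ · cos φ₂ · cos Δλ )
  = atan2(-0.05775, 0.65958) = -5.004° → normalised to [0°, 360°): 354.996°.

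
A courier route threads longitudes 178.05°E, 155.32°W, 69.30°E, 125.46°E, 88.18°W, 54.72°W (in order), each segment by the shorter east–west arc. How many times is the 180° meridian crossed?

Leg 1: +178.05° → -155.32°, shortest Δλ = 26.63° (east) — crosses 180°.
Leg 2: -155.32° → +69.30°, shortest Δλ = -135.38° (west) — crosses 180°.
Leg 3: +69.30° → +125.46°, shortest Δλ = 56.16° (east) — does not cross 180°.
Leg 4: +125.46° → -88.18°, shortest Δλ = 146.36° (east) — crosses 180°.
Leg 5: -88.18° → -54.72°, shortest Δλ = 33.46° (east) — does not cross 180°.
Total crossings: 3.

3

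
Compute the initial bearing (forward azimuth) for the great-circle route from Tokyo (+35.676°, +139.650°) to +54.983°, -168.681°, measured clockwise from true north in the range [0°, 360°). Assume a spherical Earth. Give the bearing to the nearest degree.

45°

Δλ = -168.681 − 139.650 = -308.331°; wrapped into (−180°, 180°]: 51.669°.
θ = atan2( sin Δλ · cos φ₂ , cos φ₁ · sin φ₂ − sin φ₁ · cos φ₂ · cos Δλ )
  = atan2(0.45013, 0.45773) = 44.520° → normalised to [0°, 360°): 44.520°.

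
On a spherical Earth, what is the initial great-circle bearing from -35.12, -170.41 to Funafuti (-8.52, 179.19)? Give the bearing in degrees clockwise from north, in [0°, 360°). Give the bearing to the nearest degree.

Δλ = 179.19 − -170.41 = 349.60°; wrapped into (−180°, 180°]: -10.40°.
θ = atan2( sin Δλ · cos φ₂ , cos φ₁ · sin φ₂ − sin φ₁ · cos φ₂ · cos Δλ )
  = atan2(-0.17853, 0.43841) = -22.157° → normalised to [0°, 360°): 337.843°.

338°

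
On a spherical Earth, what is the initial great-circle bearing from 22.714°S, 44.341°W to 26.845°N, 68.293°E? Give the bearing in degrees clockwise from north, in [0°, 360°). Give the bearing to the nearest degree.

71°

Δλ = 68.293 − -44.341 = 112.634°.
θ = atan2( sin Δλ · cos φ₂ , cos φ₁ · sin φ₂ − sin φ₁ · cos φ₂ · cos Δλ )
  = atan2(0.82351, 0.28397) = 70.974° → normalised to [0°, 360°): 70.974°.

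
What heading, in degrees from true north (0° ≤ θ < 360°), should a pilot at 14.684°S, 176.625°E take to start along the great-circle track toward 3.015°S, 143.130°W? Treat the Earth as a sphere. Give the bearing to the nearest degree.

Δλ = -143.130 − 176.625 = -319.755°; wrapped into (−180°, 180°]: 40.245°.
θ = atan2( sin Δλ · cos φ₂ , cos φ₁ · sin φ₂ − sin φ₁ · cos φ₂ · cos Δλ )
  = atan2(0.64516, 0.14234) = 77.559° → normalised to [0°, 360°): 77.559°.

78°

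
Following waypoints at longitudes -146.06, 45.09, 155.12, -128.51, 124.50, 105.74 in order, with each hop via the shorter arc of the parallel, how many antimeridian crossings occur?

Leg 1: -146.06° → +45.09°, shortest Δλ = -168.85° (west) — crosses 180°.
Leg 2: +45.09° → +155.12°, shortest Δλ = 110.03° (east) — does not cross 180°.
Leg 3: +155.12° → -128.51°, shortest Δλ = 76.37° (east) — crosses 180°.
Leg 4: -128.51° → +124.50°, shortest Δλ = -106.99° (west) — crosses 180°.
Leg 5: +124.50° → +105.74°, shortest Δλ = -18.76° (west) — does not cross 180°.
Total crossings: 3.

3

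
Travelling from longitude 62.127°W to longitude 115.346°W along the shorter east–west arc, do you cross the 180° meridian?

Signed shortest Δλ = ((-115.346 − -62.127 + 180) mod 360) − 180 = -53.219°.
Going west by 53.219° from -62.127° reaches -115.346° without touching 180°.

No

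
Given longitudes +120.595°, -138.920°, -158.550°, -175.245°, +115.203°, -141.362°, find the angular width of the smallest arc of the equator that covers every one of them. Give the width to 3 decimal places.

Sort the longitudes: -175.245°, -158.550°, -141.362°, -138.920°, +115.203°, +120.595°.
Eastward gaps between consecutive values (wrapping around): 16.695°, 17.188°, 2.442°, 254.123°, 5.392°, 64.160°.
Largest gap = 254.123° ⇒ minimal covering band is its complement: 360° − 254.123° = 105.877°.
Band runs from +115.203° eastward to -138.920°, crossing the antimeridian.

105.877°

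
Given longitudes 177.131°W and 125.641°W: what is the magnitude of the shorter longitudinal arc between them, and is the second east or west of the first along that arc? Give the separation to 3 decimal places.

51.490° east

Raw difference: -125.641 − -177.131 = 51.49°.
Normalise into (−180°, 180°]: 51.49° stays 51.49°.
Positive ⇒ the second point lies to the east; separation 51.490°.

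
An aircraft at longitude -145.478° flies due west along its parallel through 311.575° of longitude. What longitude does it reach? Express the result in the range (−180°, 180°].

-97.053°

Start at -145.478°; shift −311.575° → -457.053°.
-457.053° lies outside (−180°, 180°]; add 360° → -97.053°.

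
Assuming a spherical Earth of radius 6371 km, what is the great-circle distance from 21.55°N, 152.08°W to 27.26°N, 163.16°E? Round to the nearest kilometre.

Δλ = 163.16 − -152.08 = 315.24°; wrapped into (−180°, 180°]: -44.76°.
Δφ = 27.26 − 21.55 = 5.71°.
a = sin²(Δφ/2) + cos φ₁ · cos φ₂ · sin²(Δλ/2) = 0.122341.
c = 2·atan2(√a, √(1−a)) = 0.71466 rad → d = 6371·c ≈ 4553.08 km.

4553 km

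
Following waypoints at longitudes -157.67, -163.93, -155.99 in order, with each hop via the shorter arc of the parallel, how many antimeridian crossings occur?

Leg 1: -157.67° → -163.93°, shortest Δλ = -6.26° (west) — does not cross 180°.
Leg 2: -163.93° → -155.99°, shortest Δλ = 7.94° (east) — does not cross 180°.
Total crossings: 0.

0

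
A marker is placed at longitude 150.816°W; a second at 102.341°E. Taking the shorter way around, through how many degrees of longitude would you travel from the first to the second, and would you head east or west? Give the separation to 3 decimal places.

Raw difference: 102.341 − -150.816 = 253.157°.
Normalise into (−180°, 180°]: 253.157° − 360° = -106.843°.
Negative ⇒ the second point lies to the west; separation 106.843°.

106.843° west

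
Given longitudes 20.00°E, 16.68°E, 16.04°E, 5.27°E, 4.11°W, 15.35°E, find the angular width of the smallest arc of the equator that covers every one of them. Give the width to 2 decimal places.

Sort the longitudes: -4.11°, +5.27°, +15.35°, +16.04°, +16.68°, +20.00°.
Eastward gaps between consecutive values (wrapping around): 9.38°, 10.08°, 0.69°, 0.64°, 3.32°, 335.89°.
Largest gap = 335.89° ⇒ minimal covering band is its complement: 360° − 335.89° = 24.11°.
Band runs from -4.11° eastward to +20.00°.

24.11°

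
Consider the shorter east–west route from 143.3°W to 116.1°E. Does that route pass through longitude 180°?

Yes

Naïve |116.1 − -143.3| = 259.4° > 180°, so the shorter arc goes the other way round — across 180°.
Signed shortest Δλ = ((116.1 − -143.3 + 180) mod 360) − 180 = -100.6°.
Going west by 100.6° from -143.3° passes through 180° before reaching +116.1°.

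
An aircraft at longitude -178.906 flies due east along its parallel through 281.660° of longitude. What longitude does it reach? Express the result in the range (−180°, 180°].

Start at -178.906°; shift +281.660° → +102.754°.
+102.754° already lies in (−180°, 180°].

+102.754°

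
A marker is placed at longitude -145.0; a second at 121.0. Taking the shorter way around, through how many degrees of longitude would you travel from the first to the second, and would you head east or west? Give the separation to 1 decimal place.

94.0° west

Raw difference: 121.0 − -145.0 = 266.0°.
Normalise into (−180°, 180°]: 266.0° − 360° = -94.0°.
Negative ⇒ the second point lies to the west; separation 94.0°.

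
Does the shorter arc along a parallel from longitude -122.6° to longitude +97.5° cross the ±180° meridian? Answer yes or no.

Naïve |97.5 − -122.6| = 220.1° > 180°, so the shorter arc goes the other way round — across 180°.
Signed shortest Δλ = ((97.5 − -122.6 + 180) mod 360) − 180 = -139.9°.
Going west by 139.9° from -122.6° passes through 180° before reaching +97.5°.

Yes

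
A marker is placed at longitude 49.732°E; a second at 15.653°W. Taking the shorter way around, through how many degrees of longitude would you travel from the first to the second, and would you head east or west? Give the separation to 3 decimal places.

65.385° west

Raw difference: -15.653 − 49.732 = -65.385°.
Normalise into (−180°, 180°]: -65.385° stays -65.385°.
Negative ⇒ the second point lies to the west; separation 65.385°.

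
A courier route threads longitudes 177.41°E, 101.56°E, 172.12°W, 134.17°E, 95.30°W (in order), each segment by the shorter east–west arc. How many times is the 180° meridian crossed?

3

Leg 1: +177.41° → +101.56°, shortest Δλ = -75.85° (west) — does not cross 180°.
Leg 2: +101.56° → -172.12°, shortest Δλ = 86.32° (east) — crosses 180°.
Leg 3: -172.12° → +134.17°, shortest Δλ = -53.71° (west) — crosses 180°.
Leg 4: +134.17° → -95.30°, shortest Δλ = 130.53° (east) — crosses 180°.
Total crossings: 3.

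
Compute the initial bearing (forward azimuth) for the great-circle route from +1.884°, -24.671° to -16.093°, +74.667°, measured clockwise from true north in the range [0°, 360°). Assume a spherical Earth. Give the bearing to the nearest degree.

106°

Δλ = 74.667 − -24.671 = 99.338°.
θ = atan2( sin Δλ · cos φ₂ , cos φ₁ · sin φ₂ − sin φ₁ · cos φ₂ · cos Δλ )
  = atan2(0.94808, -0.27192) = 106.004° → normalised to [0°, 360°): 106.004°.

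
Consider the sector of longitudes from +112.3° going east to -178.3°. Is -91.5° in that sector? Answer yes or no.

No

Band width going east from +112.3° to -178.3°: ((-178.3 − 112.3) mod 360) = 69.4°.
Offset of -91.5° east of the west edge: ((-91.5 − 112.3) mod 360) = 156.2°.
156.2° > 69.4° ⇒ outside.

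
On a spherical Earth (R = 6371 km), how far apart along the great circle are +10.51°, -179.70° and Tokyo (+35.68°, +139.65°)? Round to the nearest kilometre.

4956 km

Δλ = 139.65 − -179.70 = 319.35°; wrapped into (−180°, 180°]: -40.65°.
Δφ = 35.68 − 10.51 = 25.17°.
a = sin²(Δφ/2) + cos φ₁ · cos φ₂ · sin²(Δλ/2) = 0.143832.
c = 2·atan2(√a, √(1−a)) = 0.77798 rad → d = 6371·c ≈ 4956.48 km.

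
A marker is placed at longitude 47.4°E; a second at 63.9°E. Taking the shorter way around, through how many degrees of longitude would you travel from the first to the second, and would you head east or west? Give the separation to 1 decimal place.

16.5° east

Raw difference: 63.9 − 47.4 = 16.5°.
Normalise into (−180°, 180°]: 16.5° stays 16.5°.
Positive ⇒ the second point lies to the east; separation 16.5°.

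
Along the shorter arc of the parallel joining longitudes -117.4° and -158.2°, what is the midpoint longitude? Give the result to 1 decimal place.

-137.8°

Signed shortest Δλ from -117.4° to -158.2° is -40.8°.
Midpoint longitude = -117.4° + (-40.8°)/2 = -117.4° − 20.4° = -137.8°.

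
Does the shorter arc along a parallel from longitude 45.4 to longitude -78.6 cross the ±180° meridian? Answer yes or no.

Signed shortest Δλ = ((-78.6 − 45.4 + 180) mod 360) − 180 = -124.0°.
Going west by 124.0° from +45.4° reaches -78.6° without touching 180°.

No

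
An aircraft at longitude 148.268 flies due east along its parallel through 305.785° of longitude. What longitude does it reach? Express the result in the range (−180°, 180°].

Start at +148.268°; shift +305.785° → +454.053°.
+454.053° lies outside (−180°, 180°]; subtract 360° → +94.053°.

+94.053°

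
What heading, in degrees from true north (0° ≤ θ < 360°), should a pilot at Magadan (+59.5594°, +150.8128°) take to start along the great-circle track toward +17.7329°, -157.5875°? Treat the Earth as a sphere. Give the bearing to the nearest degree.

115°

Δλ = -157.5875 − 150.8128 = -308.4003°; wrapped into (−180°, 180°]: 51.5997°.
θ = atan2( sin Δλ · cos φ₂ , cos φ₁ · sin φ₂ − sin φ₁ · cos φ₂ · cos Δλ )
  = atan2(0.74645, -0.35577) = 115.483° → normalised to [0°, 360°): 115.483°.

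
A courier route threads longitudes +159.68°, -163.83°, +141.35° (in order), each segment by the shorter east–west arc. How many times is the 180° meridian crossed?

2

Leg 1: +159.68° → -163.83°, shortest Δλ = 36.49° (east) — crosses 180°.
Leg 2: -163.83° → +141.35°, shortest Δλ = -54.82° (west) — crosses 180°.
Total crossings: 2.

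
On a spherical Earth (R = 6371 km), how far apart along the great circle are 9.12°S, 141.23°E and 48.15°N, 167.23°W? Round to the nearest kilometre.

Δλ = -167.23 − 141.23 = -308.46°; wrapped into (−180°, 180°]: 51.54°.
Δφ = 48.15 − -9.12 = 57.27°.
a = sin²(Δφ/2) + cos φ₁ · cos φ₂ · sin²(Δλ/2) = 0.354174.
c = 2·atan2(√a, √(1−a)) = 1.27484 rad → d = 6371·c ≈ 8122.02 km.

8122 km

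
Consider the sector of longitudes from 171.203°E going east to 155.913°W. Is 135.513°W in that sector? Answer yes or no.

Band width going east from +171.203° to -155.913°: ((-155.913 − 171.203) mod 360) = 32.884°.
Offset of -135.513° east of the west edge: ((-135.513 − 171.203) mod 360) = 53.284°.
53.284° > 32.884° ⇒ outside.

No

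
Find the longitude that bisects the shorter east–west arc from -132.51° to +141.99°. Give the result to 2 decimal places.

Signed shortest Δλ from -132.51° to +141.99° is -85.50°.
Midpoint longitude = -132.51° + (-85.50°)/2 = -132.51° − 42.75° = -175.26°.
(The naïve average (-132.51 + +141.99)/2 = 4.74° is on the wrong side of the globe.)

-175.26°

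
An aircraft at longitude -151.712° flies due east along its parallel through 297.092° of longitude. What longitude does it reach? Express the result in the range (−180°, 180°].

Start at -151.712°; shift +297.092° → +145.380°.
+145.380° already lies in (−180°, 180°].

+145.380°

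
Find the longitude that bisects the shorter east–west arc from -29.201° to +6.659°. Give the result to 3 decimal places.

-11.271°

Signed shortest Δλ from -29.201° to +6.659° is +35.860°.
Midpoint longitude = -29.201° + (+35.860°)/2 = -29.201° + 17.930° = -11.271°.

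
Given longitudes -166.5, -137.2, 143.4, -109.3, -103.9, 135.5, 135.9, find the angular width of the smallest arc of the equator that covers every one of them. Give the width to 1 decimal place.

120.6°

Sort the longitudes: -166.5°, -137.2°, -109.3°, -103.9°, +135.5°, +135.9°, +143.4°.
Eastward gaps between consecutive values (wrapping around): 29.3°, 27.9°, 5.4°, 239.4°, 0.4°, 7.5°, 50.1°.
Largest gap = 239.4° ⇒ minimal covering band is its complement: 360° − 239.4° = 120.6°.
Band runs from +135.5° eastward to -103.9°, crossing the antimeridian.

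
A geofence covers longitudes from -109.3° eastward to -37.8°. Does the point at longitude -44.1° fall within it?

Band width going east from -109.3° to -37.8°: ((-37.8 − -109.3) mod 360) = 71.5°.
Offset of -44.1° east of the west edge: ((-44.1 − -109.3) mod 360) = 65.2°.
65.2° ≤ 71.5° ⇒ inside.

Yes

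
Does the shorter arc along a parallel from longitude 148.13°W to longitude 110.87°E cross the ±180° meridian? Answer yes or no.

Naïve |110.87 − -148.13| = 259.0° > 180°, so the shorter arc goes the other way round — across 180°.
Signed shortest Δλ = ((110.87 − -148.13 + 180) mod 360) − 180 = -101.0°.
Going west by 101.0° from -148.13° passes through 180° before reaching +110.87°.

Yes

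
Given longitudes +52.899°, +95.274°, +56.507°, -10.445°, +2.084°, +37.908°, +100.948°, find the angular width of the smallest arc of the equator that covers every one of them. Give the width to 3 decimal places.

111.393°

Sort the longitudes: -10.445°, +2.084°, +37.908°, +52.899°, +56.507°, +95.274°, +100.948°.
Eastward gaps between consecutive values (wrapping around): 12.529°, 35.824°, 14.991°, 3.608°, 38.767°, 5.674°, 248.607°.
Largest gap = 248.607° ⇒ minimal covering band is its complement: 360° − 248.607° = 111.393°.
Band runs from -10.445° eastward to +100.948°.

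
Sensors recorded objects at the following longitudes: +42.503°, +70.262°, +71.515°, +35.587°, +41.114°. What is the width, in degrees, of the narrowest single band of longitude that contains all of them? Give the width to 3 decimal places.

35.928°

Sort the longitudes: +35.587°, +41.114°, +42.503°, +70.262°, +71.515°.
Eastward gaps between consecutive values (wrapping around): 5.527°, 1.389°, 27.759°, 1.253°, 324.072°.
Largest gap = 324.072° ⇒ minimal covering band is its complement: 360° − 324.072° = 35.928°.
Band runs from +35.587° eastward to +71.515°.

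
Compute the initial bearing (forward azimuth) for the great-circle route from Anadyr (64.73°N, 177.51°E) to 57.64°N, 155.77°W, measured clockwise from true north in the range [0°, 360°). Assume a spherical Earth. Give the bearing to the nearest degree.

Δλ = -155.77 − 177.51 = -333.28°; wrapped into (−180°, 180°]: 26.72°.
θ = atan2( sin Δλ · cos φ₂ , cos φ₁ · sin φ₂ − sin φ₁ · cos φ₂ · cos Δλ )
  = atan2(0.24066, -0.07174) = 106.600° → normalised to [0°, 360°): 106.600°.

107°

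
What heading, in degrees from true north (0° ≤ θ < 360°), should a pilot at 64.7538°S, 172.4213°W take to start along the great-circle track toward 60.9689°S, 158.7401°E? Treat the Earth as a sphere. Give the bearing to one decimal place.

272.8°

Δλ = 158.7401 − -172.4213 = 331.1614°; wrapped into (−180°, 180°]: -28.8386°.
θ = atan2( sin Δλ · cos φ₂ , cos φ₁ · sin φ₂ − sin φ₁ · cos φ₂ · cos Δλ )
  = atan2(-0.23407, 0.01158) = -87.169° → normalised to [0°, 360°): 272.831°.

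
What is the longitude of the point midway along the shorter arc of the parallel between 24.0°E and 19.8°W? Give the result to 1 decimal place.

Signed shortest Δλ from +24.0° to -19.8° is -43.8°.
Midpoint longitude = +24.0° + (-43.8°)/2 = +24.0° − 21.9° = +2.1°.

2.1°E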